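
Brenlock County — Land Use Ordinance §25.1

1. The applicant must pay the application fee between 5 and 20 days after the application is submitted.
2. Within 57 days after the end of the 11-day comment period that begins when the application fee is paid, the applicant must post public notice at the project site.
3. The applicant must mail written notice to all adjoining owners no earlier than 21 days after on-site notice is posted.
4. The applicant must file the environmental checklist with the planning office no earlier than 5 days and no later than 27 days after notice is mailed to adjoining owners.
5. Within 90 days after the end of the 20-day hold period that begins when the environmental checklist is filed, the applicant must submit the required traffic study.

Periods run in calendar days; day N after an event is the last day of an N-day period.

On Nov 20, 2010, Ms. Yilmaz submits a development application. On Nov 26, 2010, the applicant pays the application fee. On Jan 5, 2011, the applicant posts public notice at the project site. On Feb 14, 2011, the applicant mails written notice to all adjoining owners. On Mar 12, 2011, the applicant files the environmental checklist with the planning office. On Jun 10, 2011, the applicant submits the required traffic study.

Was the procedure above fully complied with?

(1) the permitted window runs from Nov 20, 2010 + 5 = Nov 25, 2010 to Nov 20, 2010 + 20 = Dec 10, 2010; Nov 26, 2010 falls inside that range.
(2) due by Dec 7, 2010 + 57 days = Feb 2, 2011; done Jan 5, 2011 — timely.
(3) permitted from Jan 5, 2011 + 21 days = Jan 26, 2011 onward; done Feb 14, 2011 — permitted.
(4) the permitted window runs from Feb 14, 2011 + 5 = Feb 19, 2011 to Feb 14, 2011 + 27 = Mar 13, 2011; Mar 12, 2011 falls inside that range.
(5) due by Apr 1, 2011 + 90 days = Jun 30, 2011; done Jun 10, 2011 — timely.

Yes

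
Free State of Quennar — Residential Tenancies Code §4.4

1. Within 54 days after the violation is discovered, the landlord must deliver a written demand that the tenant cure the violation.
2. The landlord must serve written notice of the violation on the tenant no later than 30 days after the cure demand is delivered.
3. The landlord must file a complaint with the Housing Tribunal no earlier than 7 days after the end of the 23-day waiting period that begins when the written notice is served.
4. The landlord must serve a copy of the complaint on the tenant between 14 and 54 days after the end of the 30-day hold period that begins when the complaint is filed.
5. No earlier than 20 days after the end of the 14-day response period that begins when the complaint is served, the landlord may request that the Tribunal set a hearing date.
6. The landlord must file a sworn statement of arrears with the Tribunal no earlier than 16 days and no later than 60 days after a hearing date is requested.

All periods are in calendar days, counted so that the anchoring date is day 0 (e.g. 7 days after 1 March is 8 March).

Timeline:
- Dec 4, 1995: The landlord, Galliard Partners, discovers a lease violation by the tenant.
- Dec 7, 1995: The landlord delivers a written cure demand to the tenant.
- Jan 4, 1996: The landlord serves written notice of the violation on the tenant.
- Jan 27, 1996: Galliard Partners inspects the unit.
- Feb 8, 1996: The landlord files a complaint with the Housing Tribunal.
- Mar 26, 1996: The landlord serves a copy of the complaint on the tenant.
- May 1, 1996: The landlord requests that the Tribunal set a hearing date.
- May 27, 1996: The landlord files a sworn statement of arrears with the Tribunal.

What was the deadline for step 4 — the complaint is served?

The complaint is filed on Feb 8, 1996; the 30-day hold period therefore ends Mar 9, 1996, and step 4 runs from that date. The window is 14–54 days after Mar 9, 1996; it closes on May 2, 1996.

May 2, 1996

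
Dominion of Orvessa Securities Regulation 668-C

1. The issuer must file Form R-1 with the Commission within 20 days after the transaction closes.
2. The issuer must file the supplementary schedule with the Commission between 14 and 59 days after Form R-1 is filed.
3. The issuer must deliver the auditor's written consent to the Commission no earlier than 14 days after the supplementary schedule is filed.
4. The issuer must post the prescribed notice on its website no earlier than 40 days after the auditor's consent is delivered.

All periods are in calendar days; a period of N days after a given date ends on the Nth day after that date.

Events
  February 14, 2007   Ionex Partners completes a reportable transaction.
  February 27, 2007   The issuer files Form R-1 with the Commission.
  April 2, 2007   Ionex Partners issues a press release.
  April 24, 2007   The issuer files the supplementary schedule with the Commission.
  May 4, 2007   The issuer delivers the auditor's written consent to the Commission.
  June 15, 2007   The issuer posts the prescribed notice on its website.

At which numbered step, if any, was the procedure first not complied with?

Step 3

Step 1: 20 days after February 14, 2007 (when the transaction closes) is March 6, 2007; completed February 27, 2007, before the deadline.
Step 2: the window is 14–59 days after February 27, 2007 (when Form R-1 is filed), so March 13, 2007 through April 27, 2007; done April 24, 2007 — within the window.
Step 3: the earliest permitted date is 14 days after April 24, 2007 (when the supplementary schedule is filed), i.e. May 8, 2007; May 4, 2007 is 4 days before the earliest permitted date.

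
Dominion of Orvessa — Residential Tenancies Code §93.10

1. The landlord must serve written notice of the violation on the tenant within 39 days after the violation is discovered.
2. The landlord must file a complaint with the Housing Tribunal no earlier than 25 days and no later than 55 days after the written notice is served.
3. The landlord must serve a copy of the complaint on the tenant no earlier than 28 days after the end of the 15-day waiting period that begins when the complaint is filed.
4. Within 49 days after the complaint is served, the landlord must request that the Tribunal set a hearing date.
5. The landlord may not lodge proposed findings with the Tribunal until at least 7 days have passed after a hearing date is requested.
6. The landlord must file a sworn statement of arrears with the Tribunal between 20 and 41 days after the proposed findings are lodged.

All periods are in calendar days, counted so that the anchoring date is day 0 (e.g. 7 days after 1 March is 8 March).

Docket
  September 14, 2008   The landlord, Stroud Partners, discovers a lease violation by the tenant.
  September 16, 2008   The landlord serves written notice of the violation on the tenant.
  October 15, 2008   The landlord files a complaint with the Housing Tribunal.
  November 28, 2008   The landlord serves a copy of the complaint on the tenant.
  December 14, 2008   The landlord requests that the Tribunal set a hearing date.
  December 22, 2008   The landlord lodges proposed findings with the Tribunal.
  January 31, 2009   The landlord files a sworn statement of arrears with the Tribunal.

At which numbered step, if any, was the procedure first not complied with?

None — every step was satisfied

Step 1: 39 days after September 14, 2008 (when the violation is discovered) is October 23, 2008; done September 16, 2008 — timely.
Step 2: the window is 25–55 days after September 16, 2008 (when the written notice is served), so October 11, 2008 through November 10, 2008; October 15, 2008 falls inside that range.
Step 3: the earliest permitted date is 28 days after October 30, 2008 (end of the 15-day waiting period, which began when the complaint is filed on October 15, 2008), i.e. November 27, 2008; done November 28, 2008 — permitted.
Step 4: 49 days after November 28, 2008 (when the complaint is served) is January 16, 2009; December 14, 2008 is within that limit.
Step 5: the earliest permitted date is 7 days after December 14, 2008 (when a hearing date is requested), i.e. December 21, 2008; done December 22, 2008, after the minimum wait.
Step 6: the window is 20–41 days after December 22, 2008 (when the proposed findings are lodged), so January 11, 2009 through February 1, 2009; done January 31, 2009 — within the window.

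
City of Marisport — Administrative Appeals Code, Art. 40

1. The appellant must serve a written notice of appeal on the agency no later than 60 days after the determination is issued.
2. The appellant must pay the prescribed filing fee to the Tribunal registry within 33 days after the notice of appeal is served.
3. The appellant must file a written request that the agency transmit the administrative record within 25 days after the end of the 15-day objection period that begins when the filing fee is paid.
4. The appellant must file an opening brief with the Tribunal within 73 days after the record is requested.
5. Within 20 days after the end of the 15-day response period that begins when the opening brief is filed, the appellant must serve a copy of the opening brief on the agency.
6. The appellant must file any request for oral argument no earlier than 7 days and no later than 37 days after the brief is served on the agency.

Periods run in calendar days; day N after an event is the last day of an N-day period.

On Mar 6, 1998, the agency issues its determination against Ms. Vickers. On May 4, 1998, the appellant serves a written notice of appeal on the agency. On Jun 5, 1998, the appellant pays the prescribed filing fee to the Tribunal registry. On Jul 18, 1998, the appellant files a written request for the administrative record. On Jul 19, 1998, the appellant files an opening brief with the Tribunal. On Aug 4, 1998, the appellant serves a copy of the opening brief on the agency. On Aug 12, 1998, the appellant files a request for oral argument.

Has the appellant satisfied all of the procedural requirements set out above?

(1) due by Mar 6, 1998 + 60 days = May 5, 1998; May 4, 1998 is within that limit.
(2) due by May 4, 1998 + 33 days = Jun 6, 1998; completed Jun 5, 1998, before the deadline.
(3) due by Jun 20, 1998 + 25 days = Jul 15, 1998; not done until Jul 18, 1998, 3 days after the deadline.
The procedure was therefore not followed at step 3.

No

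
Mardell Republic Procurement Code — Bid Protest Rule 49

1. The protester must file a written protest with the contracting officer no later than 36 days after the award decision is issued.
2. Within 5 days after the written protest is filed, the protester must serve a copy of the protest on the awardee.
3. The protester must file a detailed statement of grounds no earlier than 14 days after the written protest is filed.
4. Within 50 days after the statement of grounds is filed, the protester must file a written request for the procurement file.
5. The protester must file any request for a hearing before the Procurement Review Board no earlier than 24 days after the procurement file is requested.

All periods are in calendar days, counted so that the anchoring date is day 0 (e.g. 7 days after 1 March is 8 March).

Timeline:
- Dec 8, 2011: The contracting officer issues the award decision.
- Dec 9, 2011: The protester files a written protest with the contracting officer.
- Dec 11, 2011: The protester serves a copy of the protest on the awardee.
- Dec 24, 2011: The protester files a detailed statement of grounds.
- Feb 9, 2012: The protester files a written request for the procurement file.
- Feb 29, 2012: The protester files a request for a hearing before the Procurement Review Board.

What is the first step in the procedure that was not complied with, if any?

Step 5

Step 1 — counting 36 days from Dec 8, 2011 (when the award decision is issued) gives a deadline of Jan 13, 2012; completed Dec 9, 2011, before the deadline.
Step 2 — counting 5 days from Dec 9, 2011 (when the written protest is filed) gives a deadline of Dec 14, 2011; completed Dec 11, 2011, before the deadline.
Step 3 — must wait 14 days from Dec 9, 2011 (when the written protest is filed), so not before Dec 23, 2011; Dec 24, 2011 is on or after that date.
Step 4 — counting 50 days from Dec 24, 2011 (when the statement of grounds is filed) gives a deadline of Feb 12, 2012; completed Feb 9, 2012, before the deadline.
Step 5 — must wait 24 days from Feb 9, 2012 (when the procurement file is requested), so not before Mar 4, 2012; Feb 29, 2012 is 4 days before the earliest permitted date.
The procedure was therefore not followed at step 5.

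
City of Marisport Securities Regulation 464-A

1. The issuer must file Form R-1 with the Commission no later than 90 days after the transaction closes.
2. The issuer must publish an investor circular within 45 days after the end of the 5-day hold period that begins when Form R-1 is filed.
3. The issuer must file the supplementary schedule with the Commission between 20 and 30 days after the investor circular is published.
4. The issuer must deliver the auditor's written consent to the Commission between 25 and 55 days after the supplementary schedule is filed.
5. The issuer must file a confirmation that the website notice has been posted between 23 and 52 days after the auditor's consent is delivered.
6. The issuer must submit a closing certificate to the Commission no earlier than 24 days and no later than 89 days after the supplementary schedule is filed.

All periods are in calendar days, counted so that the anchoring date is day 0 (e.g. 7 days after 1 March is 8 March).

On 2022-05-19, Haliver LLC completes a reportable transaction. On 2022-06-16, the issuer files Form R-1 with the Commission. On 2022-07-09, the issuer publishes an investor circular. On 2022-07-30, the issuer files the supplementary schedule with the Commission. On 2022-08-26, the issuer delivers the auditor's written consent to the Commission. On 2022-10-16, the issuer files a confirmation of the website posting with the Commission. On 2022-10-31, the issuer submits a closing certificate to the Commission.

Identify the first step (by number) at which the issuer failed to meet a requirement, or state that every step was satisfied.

Step 1 — counting 90 days from 2022-05-19 (when the transaction closes) gives a deadline of 2022-08-17; done 2022-06-16 — timely.
Step 2 — counting 45 days from 2022-06-21 (end of the 5-day hold period, which began when Form R-1 is filed on 2022-06-16) gives a deadline of 2022-08-05; 2022-07-09 is within that limit.
Step 3 — 20 and 30 days from 2022-07-09 (when the investor circular is published) are 2022-07-29 and 2022-08-08 respectively; done 2022-07-30, which is between those dates.
Step 4 — 25 and 55 days from 2022-07-30 (when the supplementary schedule is filed) are 2022-08-24 and 2022-09-23 respectively; done 2022-08-26 — within the window.
Step 5 — 23 and 52 days from 2022-08-26 (when the auditor's consent is delivered) are 2022-09-18 and 2022-10-17 respectively; 2022-10-16 falls inside that range.
Step 6 — 24 and 89 days from 2022-07-30 (when the supplementary schedule is filed) are 2022-08-23 and 2022-10-27 respectively; done 2022-10-31 — 4 days after the window closed.
Later steps need not be reached.

Step 6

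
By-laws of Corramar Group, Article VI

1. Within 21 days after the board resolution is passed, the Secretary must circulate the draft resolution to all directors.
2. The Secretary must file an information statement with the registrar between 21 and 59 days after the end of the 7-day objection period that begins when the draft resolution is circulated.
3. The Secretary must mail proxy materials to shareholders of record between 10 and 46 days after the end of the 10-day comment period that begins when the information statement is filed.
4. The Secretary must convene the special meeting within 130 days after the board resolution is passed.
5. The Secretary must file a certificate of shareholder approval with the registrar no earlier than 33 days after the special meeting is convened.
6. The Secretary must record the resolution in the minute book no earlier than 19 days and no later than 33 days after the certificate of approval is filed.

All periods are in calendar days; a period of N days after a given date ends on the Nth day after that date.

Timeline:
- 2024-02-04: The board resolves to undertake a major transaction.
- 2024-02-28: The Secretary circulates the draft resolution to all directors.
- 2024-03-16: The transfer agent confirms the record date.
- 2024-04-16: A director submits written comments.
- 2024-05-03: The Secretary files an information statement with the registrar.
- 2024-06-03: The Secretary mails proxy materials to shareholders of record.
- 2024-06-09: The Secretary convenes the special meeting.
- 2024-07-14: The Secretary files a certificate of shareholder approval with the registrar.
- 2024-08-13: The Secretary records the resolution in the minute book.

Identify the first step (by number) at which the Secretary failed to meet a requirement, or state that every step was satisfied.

Step 1

Step 1 — counting 21 days from 2024-02-04 (when the board resolution is passed) gives a deadline of 2024-02-25; done 2024-02-28 — 3 days late.
The analysis stops there.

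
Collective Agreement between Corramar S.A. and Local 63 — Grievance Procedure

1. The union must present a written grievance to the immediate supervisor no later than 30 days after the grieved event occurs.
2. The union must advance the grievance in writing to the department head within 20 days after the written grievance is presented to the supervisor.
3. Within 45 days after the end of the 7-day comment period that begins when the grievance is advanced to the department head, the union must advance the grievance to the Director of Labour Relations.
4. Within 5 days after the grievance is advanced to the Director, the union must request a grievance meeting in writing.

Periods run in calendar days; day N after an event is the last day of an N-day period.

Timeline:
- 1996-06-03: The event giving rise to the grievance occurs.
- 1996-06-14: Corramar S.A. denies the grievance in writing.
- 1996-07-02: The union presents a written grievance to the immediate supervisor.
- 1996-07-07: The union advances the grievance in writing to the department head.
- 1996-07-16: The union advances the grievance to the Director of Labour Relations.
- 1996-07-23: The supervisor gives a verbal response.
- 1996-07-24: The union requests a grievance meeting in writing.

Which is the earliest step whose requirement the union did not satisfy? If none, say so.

Step 4

Step 1: 30 days after 1996-06-03 (when the grieved event occurs) is 1996-07-03; completed 1996-07-02, before the deadline.
Step 2: 20 days after 1996-07-02 (when the written grievance is presented to the supervisor) is 1996-07-22; 1996-07-07 is within that limit.
Step 3: 45 days after 1996-07-14 (end of the 7-day comment period, which began when the grievance is advanced to the department head on 1996-07-07) is 1996-08-28; completed 1996-07-16, before the deadline.
Step 4: 5 days after 1996-07-16 (when the grievance is advanced to the Director) is 1996-07-21; not done until 1996-07-24, 3 days after the deadline.
The analysis stops there.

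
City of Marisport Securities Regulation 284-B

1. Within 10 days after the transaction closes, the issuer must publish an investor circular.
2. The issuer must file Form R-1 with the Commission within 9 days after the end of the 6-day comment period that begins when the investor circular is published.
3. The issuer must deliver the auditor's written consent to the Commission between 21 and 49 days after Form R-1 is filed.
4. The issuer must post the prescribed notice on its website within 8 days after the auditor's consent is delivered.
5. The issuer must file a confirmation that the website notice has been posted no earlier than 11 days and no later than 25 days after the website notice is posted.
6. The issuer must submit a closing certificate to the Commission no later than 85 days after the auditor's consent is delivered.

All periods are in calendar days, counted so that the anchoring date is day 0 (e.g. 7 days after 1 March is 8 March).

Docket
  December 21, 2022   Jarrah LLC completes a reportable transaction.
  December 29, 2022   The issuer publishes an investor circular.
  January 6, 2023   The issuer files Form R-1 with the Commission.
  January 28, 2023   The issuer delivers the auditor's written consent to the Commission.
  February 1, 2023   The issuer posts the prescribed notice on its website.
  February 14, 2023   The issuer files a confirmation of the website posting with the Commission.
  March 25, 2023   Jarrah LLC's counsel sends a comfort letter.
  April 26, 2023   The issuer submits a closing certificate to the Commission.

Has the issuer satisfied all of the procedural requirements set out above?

(1) due by December 21, 2022 + 10 days = December 31, 2022; completed December 29, 2022, before the deadline.
(2) due by January 4, 2023 + 9 days = January 13, 2023; January 6, 2023 is within that limit.
(3) the permitted window runs from January 6, 2023 + 21 = January 27, 2023 to January 6, 2023 + 49 = February 24, 2023; done January 28, 2023, which is between those dates.
(4) due by January 28, 2023 + 8 days = February 5, 2023; done February 1, 2023 — timely.
(5) the permitted window runs from February 1, 2023 + 11 = February 12, 2023 to February 1, 2023 + 25 = February 26, 2023; February 14, 2023 falls inside that range.
(6) due by January 28, 2023 + 85 days = April 23, 2023; not done until April 26, 2023, 3 days after the deadline.

No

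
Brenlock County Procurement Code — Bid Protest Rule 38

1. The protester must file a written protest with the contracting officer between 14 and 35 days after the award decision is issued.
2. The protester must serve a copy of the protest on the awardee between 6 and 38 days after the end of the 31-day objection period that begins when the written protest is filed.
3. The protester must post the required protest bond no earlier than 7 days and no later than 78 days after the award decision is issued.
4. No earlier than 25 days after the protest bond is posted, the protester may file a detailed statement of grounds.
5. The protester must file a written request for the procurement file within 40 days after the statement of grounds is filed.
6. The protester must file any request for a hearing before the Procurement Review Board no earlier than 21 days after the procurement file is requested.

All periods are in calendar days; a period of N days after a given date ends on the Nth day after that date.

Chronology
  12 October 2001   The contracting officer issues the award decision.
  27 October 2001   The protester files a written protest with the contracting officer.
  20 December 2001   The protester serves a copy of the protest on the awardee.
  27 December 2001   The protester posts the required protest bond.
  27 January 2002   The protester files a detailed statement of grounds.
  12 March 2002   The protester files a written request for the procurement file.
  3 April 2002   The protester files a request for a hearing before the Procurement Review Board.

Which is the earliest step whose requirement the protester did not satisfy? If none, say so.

Step 5

Step 1 — 14 and 35 days from 12 October 2001 (when the award decision is issued) are 26 October 2001 and 16 November 2001 respectively; 27 October 2001 falls inside that range.
Step 2 — 6 and 38 days from 27 November 2001 (end of the 31-day objection period, which began when the written protest is filed on 27 October 2001) are 3 December 2001 and 4 January 2002 respectively; done 20 December 2001 — within the window.
Step 3 — 7 and 78 days from 12 October 2001 (when the award decision is issued) are 19 October 2001 and 29 December 2001 respectively; done 27 December 2001, which is between those dates.
Step 4 — must wait 25 days from 27 December 2001 (when the protest bond is posted), so not before 21 January 2002; done 27 January 2002, after the minimum wait.
Step 5 — counting 40 days from 27 January 2002 (when the statement of grounds is filed) gives a deadline of 8 March 2002; 12 March 2002 misses that deadline by 4 days.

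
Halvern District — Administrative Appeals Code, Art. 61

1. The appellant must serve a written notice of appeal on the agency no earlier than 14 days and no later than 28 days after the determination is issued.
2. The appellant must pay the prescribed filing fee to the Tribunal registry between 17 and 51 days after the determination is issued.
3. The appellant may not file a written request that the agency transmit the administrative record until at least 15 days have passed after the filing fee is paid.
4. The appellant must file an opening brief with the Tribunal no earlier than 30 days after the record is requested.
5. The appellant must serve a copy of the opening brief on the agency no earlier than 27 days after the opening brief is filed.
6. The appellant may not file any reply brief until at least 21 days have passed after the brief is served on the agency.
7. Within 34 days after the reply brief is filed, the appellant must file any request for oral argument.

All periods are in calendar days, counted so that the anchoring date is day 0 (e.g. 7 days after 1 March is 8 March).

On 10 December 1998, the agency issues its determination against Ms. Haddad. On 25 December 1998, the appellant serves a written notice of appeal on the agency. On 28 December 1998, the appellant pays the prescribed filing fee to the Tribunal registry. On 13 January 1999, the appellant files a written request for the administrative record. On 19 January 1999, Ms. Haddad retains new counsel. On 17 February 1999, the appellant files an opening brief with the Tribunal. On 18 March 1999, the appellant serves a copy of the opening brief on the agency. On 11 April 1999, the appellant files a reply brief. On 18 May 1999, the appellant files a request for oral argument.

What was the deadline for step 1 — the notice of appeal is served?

Step 1 runs from 10 December 1998, when the determination is issued. The window is 14–28 days after 10 December 1998; it closes on 7 January 1999.

7 January 1999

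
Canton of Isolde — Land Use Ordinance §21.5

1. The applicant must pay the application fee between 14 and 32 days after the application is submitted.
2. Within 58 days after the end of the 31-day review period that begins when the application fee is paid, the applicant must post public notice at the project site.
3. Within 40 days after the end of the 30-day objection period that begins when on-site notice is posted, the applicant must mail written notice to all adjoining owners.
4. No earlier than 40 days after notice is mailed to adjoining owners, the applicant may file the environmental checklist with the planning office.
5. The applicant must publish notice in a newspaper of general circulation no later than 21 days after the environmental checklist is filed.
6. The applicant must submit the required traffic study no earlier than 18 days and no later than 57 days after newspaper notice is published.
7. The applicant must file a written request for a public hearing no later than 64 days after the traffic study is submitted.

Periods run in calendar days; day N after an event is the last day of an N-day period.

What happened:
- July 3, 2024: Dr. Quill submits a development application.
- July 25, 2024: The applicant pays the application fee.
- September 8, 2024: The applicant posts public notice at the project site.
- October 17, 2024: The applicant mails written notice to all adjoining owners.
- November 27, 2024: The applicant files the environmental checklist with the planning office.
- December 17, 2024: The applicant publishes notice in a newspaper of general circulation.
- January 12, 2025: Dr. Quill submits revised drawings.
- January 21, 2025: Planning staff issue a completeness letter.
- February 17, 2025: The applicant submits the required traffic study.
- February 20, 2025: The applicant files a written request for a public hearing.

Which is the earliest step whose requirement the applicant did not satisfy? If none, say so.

Step 6

Step 1: the window is 14–32 days after July 3, 2024 (when the application is submitted), so July 17, 2024 through August 4, 2024; done July 25, 2024, which is between those dates.
Step 2: 58 days after August 25, 2024 (end of the 31-day review period, which began when the application fee is paid on July 25, 2024) is October 22, 2024; completed September 8, 2024, before the deadline.
Step 3: 40 days after October 8, 2024 (end of the 30-day objection period, which began when on-site notice is posted on September 8, 2024) is November 17, 2024; October 17, 2024 is within that limit.
Step 4: the earliest permitted date is 40 days after October 17, 2024 (when notice is mailed to adjoining owners), i.e. November 26, 2024; November 27, 2024 is on or after that date.
Step 5: 21 days after November 27, 2024 (when the environmental checklist is filed) is December 18, 2024; completed December 17, 2024, before the deadline.
Step 6: the window is 18–57 days after December 17, 2024 (when newspaper notice is published), so January 4, 2025 through February 12, 2025; February 17, 2025 is 5 days past the end of the window.
No need to go further; step 6 was not satisfied.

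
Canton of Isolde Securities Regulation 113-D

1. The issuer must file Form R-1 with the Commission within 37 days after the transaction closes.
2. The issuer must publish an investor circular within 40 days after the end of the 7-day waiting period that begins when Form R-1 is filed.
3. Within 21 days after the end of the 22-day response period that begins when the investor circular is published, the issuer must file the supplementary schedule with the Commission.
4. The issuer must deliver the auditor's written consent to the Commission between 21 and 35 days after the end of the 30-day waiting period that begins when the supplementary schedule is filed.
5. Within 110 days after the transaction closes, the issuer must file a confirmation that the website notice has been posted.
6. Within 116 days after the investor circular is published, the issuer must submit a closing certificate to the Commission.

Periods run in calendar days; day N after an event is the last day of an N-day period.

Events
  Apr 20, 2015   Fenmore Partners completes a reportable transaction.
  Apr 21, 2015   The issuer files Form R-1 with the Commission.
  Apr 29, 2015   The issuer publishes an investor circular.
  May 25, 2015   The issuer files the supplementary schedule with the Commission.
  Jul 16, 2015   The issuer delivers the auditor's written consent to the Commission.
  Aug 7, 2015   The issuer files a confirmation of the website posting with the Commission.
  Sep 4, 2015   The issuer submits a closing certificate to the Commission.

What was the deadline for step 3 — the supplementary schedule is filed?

Jun 11, 2015

The investor circular is published on Apr 29, 2015; the 22-day response period therefore ends May 21, 2015, and step 3 runs from that date. 21 days after May 21, 2015 is Jun 11, 2015.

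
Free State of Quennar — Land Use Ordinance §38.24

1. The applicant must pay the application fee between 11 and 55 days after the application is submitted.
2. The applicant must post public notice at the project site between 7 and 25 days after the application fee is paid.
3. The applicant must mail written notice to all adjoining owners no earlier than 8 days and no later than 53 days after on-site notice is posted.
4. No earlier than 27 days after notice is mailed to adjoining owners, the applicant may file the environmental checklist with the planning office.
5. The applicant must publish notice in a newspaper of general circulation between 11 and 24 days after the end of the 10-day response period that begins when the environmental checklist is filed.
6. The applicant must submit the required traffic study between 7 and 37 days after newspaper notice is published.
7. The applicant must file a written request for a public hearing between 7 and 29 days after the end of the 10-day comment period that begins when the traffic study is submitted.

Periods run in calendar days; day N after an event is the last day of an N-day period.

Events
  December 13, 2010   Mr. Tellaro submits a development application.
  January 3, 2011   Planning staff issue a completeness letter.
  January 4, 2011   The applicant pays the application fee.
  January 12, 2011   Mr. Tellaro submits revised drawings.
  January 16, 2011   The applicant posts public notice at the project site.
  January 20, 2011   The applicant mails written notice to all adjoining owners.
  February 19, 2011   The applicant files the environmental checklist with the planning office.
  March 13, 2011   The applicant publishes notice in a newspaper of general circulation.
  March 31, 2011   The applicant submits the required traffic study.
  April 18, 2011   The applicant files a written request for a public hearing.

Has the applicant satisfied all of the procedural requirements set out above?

No

(1) the permitted window runs from December 13, 2010 + 11 = December 24, 2010 to December 13, 2010 + 55 = February 6, 2011; done January 4, 2011, which is between those dates.
(2) the permitted window runs from January 4, 2011 + 7 = January 11, 2011 to January 4, 2011 + 25 = January 29, 2011; done January 16, 2011 — within the window.
(3) the permitted window runs from January 16, 2011 + 8 = January 24, 2011 to January 16, 2011 + 53 = March 10, 2011; January 20, 2011 is 4 days too early.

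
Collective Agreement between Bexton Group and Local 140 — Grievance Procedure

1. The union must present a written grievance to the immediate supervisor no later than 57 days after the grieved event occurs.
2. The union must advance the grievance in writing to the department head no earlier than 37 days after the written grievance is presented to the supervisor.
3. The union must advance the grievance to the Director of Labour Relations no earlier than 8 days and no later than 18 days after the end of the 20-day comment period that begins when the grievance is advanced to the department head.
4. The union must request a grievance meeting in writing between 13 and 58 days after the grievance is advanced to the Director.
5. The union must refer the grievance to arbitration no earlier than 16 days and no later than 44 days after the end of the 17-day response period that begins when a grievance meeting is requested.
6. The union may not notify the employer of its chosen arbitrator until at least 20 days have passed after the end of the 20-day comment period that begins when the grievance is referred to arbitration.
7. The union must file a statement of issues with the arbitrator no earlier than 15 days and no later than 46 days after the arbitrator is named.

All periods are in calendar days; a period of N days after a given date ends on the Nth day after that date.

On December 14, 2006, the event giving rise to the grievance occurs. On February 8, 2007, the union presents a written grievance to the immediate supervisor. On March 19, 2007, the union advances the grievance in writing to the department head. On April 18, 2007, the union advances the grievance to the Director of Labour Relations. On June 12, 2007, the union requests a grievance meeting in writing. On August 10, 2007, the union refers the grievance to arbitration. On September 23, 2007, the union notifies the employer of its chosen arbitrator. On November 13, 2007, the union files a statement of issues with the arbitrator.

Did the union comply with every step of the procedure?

No

(1) due by December 14, 2006 + 57 days = February 9, 2007; done February 8, 2007 — timely.
(2) permitted from February 8, 2007 + 37 days = March 17, 2007 onward; done March 19, 2007 — permitted.
(3) the permitted window runs from April 8, 2007 + 8 = April 16, 2007 to April 8, 2007 + 18 = April 26, 2007; done April 18, 2007, which is between those dates.
(4) the permitted window runs from April 18, 2007 + 13 = May 1, 2007 to April 18, 2007 + 58 = June 15, 2007; done June 12, 2007, which is between those dates.
(5) the permitted window runs from June 29, 2007 + 16 = July 15, 2007 to June 29, 2007 + 44 = August 12, 2007; done August 10, 2007 — within the window.
(6) permitted from August 30, 2007 + 20 days = September 19, 2007 onward; done September 23, 2007, after the minimum wait.
(7) the permitted window runs from September 23, 2007 + 15 = October 8, 2007 to September 23, 2007 + 46 = November 8, 2007; done November 13, 2007 — 5 days after the window closed.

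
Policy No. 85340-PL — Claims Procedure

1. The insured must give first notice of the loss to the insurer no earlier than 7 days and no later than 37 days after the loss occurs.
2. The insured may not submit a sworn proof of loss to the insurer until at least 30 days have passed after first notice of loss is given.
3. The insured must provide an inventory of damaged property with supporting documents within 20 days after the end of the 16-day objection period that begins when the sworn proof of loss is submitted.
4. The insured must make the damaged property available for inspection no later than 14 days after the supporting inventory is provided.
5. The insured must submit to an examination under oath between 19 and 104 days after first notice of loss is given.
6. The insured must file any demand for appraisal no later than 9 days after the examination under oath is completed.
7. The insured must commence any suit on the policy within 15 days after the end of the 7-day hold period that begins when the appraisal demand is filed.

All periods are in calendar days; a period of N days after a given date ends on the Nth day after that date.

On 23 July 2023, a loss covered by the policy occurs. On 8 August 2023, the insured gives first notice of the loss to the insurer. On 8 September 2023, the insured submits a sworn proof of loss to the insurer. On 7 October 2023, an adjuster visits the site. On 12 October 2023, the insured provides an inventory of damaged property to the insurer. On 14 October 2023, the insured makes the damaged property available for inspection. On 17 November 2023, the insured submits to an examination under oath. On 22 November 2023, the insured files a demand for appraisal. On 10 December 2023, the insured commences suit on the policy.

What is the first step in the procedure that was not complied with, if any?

None — every step was satisfied

Step 1: the window is 7–37 days after 23 July 2023 (when the loss occurs), so 30 July 2023 through 29 August 2023; done 8 August 2023 — within the window.
Step 2: the earliest permitted date is 30 days after 8 August 2023 (when first notice of loss is given), i.e. 7 September 2023; done 8 September 2023, after the minimum wait.
Step 3: 20 days after 24 September 2023 (end of the 16-day objection period, which began when the sworn proof of loss is submitted on 8 September 2023) is 14 October 2023; done 12 October 2023 — timely.
Step 4: 14 days after 12 October 2023 (when the supporting inventory is provided) is 26 October 2023; done 14 October 2023 — timely.
Step 5: the window is 19–104 days after 8 August 2023 (when first notice of loss is given), so 27 August 2023 through 20 November 2023; 17 November 2023 falls inside that range.
Step 6: 9 days after 17 November 2023 (when the examination under oath is completed) is 26 November 2023; done 22 November 2023 — timely.
Step 7: 15 days after 29 November 2023 (end of the 7-day hold period, which began when the appraisal demand is filed on 22 November 2023) is 14 December 2023; done 10 December 2023 — timely.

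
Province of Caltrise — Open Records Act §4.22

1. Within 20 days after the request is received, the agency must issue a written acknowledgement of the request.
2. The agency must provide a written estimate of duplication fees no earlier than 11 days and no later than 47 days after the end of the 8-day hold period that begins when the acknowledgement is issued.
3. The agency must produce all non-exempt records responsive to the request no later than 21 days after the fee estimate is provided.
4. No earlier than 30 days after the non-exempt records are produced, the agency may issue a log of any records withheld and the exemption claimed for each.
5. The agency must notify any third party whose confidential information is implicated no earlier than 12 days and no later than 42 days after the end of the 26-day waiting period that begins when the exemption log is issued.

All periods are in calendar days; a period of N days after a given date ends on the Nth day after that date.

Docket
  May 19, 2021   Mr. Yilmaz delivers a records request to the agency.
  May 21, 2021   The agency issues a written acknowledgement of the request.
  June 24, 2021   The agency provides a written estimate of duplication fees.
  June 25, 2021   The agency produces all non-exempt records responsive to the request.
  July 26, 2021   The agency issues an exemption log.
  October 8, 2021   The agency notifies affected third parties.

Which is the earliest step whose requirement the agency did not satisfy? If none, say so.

Step 5

Step 1 — counting 20 days from May 19, 2021 (when the request is received) gives a deadline of June 8, 2021; completed May 21, 2021, before the deadline.
Step 2 — 11 and 47 days from May 29, 2021 (end of the 8-day hold period, which began when the acknowledgement is issued on May 21, 2021) are June 9, 2021 and July 15, 2021 respectively; June 24, 2021 falls inside that range.
Step 3 — counting 21 days from June 24, 2021 (when the fee estimate is provided) gives a deadline of July 15, 2021; done June 25, 2021 — timely.
Step 4 — must wait 30 days from June 25, 2021 (when the non-exempt records are produced), so not before July 25, 2021; done July 26, 2021 — permitted.
Step 5 — 12 and 42 days from August 21, 2021 (end of the 26-day waiting period, which began when the exemption log is issued on July 26, 2021) are September 2, 2021 and October 2, 2021 respectively; October 8, 2021 is 6 days past the end of the window.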